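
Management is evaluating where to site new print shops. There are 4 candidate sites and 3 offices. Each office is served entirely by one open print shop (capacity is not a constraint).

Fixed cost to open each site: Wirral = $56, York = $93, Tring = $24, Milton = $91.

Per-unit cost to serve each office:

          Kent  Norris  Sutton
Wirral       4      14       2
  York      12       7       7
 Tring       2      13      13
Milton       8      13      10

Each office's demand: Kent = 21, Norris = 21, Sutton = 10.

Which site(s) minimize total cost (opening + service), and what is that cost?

Open York and Tring; minimum total cost 376.

For any fixed open set, each office goes to its cheapest open site; total = fixed + service.
{York, Tring}: Kent→Tring 2·21=42, Norris→York 7·21=147, Sutton→York 7·10=70. Service 259; fixed 117; total 376.
{Wirral, York, Tring}: service 209 + fixed 173 = 382
{Wirral, York}: service 251 + fixed 149 = 400
{Wirral, York, Tring, Milton}: service 209 + fixed 264 = 473
No other subset beats 376.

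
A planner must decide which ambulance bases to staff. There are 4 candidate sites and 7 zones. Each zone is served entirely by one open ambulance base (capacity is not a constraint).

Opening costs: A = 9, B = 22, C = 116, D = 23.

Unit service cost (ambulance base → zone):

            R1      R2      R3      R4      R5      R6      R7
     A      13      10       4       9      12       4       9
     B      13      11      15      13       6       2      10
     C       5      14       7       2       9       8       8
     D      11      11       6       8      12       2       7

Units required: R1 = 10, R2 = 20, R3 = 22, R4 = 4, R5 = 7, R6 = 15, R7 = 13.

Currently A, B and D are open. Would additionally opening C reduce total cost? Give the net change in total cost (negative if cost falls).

Current service cost with {A, B, D}: 593.
Adding C: each zone re-picks its cheapest; new service cost 509, saving 84.
Extra fixed cost: 116. Net change = 116 − 84 = 32.
(Totals: 647 → 679.)

No — net change +32 (cost rises by 32).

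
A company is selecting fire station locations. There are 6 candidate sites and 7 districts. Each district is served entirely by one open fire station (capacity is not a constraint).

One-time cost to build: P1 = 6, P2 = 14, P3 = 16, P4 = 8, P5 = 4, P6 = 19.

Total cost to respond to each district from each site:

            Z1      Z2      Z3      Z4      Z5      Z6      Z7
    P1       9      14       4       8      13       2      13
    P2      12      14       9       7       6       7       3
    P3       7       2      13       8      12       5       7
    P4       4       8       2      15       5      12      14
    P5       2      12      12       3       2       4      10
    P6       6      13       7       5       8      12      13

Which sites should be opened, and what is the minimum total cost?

Open P4 and P5; minimum total cost 43.

For any fixed open set, each district goes to its cheapest open site; total = fixed + service.
{P4, P5}: Z1→P5 2, Z2→P4 8, Z3→P4 2, Z4→P5 3, Z5→P5 2, Z6→P5 4, Z7→P5 10. Service 31; fixed 12; total 43.
{P1, P5}: Z1→P5 2, Z2→P5 12, Z3→P1 4, Z4→P5 3, Z5→P5 2, Z6→P1 2, Z7→P5 10. Service 35; fixed 10; total 45.
{P1, P4, P5}: Z1→P5 2, Z2→P4 8, Z3→P4 2, Z4→P5 3, Z5→P5 2, Z6→P1 2, Z7→P5 10. Service 29; fixed 18; total 47.
{P1, P2, P3, P4, P5, P6}: service 16 + fixed 67 = 83
No other subset beats 43.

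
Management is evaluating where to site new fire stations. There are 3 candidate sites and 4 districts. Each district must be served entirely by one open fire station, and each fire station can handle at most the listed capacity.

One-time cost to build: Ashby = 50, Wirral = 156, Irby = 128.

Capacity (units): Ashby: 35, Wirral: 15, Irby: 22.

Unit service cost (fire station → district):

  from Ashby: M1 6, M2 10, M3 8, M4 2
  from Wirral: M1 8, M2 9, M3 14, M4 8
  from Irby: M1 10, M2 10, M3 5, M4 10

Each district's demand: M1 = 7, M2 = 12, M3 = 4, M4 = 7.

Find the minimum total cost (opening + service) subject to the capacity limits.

Open {Ashby}: M1→Ashby 6·7=42, M2→Ashby 10·12=120, M3→Ashby 8·4=32, M4→Ashby 2·7=14.
Loads: Ashby carries 30/35. Service 208; fixed 50; total 258.
Next best feasible plan costs 374.

Minimum total cost: 258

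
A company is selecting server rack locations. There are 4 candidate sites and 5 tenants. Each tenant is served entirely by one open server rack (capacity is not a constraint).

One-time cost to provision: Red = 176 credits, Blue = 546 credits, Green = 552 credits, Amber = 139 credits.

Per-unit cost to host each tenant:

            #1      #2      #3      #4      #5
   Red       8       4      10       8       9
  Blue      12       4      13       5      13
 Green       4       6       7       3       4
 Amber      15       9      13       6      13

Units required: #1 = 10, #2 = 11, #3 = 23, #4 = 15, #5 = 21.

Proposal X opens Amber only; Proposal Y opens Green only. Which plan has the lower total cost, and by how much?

Proposal Y is cheaper by 102.

Proposal X: {Amber}: #1→Amber 15·10=150, #2→Amber 9·11=99, #3→Amber 13·23=299, #4→Amber 6·15=90, #5→Amber 13·21=273. Service 911; fixed 139; total 1050.
Proposal Y: {Green}: #1→Green 4·10=40, #2→Green 6·11=66, #3→Green 7·23=161, #4→Green 3·15=45, #5→Green 4·21=84. Service 396; fixed 552; total 948.
Difference: |1050 − 948| = 102.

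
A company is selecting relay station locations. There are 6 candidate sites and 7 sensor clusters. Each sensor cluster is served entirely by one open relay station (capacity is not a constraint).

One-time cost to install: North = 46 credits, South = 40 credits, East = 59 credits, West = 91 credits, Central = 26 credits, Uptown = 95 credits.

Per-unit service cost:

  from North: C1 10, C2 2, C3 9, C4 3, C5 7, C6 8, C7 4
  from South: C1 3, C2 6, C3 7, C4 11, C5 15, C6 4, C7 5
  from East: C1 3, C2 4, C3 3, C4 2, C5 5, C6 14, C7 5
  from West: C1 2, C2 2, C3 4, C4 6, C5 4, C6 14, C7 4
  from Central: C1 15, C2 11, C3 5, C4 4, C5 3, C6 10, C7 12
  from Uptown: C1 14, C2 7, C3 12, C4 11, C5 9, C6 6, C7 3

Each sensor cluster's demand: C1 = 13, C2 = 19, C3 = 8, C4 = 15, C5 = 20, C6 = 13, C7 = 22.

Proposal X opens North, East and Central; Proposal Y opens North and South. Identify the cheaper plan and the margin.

Proposal X is cheaper by 30.

Proposal X: {North, East, Central}: C1→East 3·13=39, C2→North 2·19=38, C3→East 3·8=24, C4→East 2·15=30, C5→Central 3·20=60, C6→North 8·13=104, C7→North 4·22=88. Service 383; fixed 131; total 514.
Proposal Y: {North, South}: C1→South 3·13=39, C2→North 2·19=38, C3→South 7·8=56, C4→North 3·15=45, C5→North 7·20=140, C6→South 4·13=52, C7→North 4·22=88. Service 458; fixed 86; total 544.
Difference: |514 − 544| = 30.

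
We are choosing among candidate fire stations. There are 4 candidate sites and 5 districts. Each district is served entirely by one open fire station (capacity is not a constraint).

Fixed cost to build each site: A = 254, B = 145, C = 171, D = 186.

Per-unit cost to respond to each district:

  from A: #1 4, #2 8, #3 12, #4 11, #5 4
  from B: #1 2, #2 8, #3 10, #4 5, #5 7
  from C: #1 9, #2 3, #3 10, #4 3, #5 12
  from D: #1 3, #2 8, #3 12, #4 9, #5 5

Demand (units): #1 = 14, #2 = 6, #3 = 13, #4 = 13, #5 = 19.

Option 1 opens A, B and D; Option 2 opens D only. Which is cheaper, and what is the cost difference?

Option 2 is cheaper by 288.

Option 1: {A, B, D}: #1→B 2·14=28, #2→A 8·6=48, #3→B 10·13=130, #4→B 5·13=65, #5→A 4·19=76. Service 347; fixed 585; total 932.
Option 2: {D}: #1→D 3·14=42, #2→D 8·6=48, #3→D 12·13=156, #4→D 9·13=117, #5→D 5·19=95. Service 458; fixed 186; total 644.
Difference: |932 − 644| = 288.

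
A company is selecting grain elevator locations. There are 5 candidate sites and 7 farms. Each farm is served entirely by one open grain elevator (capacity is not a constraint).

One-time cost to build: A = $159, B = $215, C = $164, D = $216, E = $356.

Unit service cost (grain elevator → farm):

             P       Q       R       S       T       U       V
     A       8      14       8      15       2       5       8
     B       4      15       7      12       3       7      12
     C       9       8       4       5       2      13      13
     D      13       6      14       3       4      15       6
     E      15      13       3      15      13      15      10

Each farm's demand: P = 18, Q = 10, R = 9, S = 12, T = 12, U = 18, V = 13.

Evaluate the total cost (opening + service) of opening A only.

Each farm is assigned to its cheapest site among the open ones.
{A}: P→A 8·18=144, Q→A 14·10=140, R→A 8·9=72, S→A 15·12=180, T→A 2·12=24, U→A 5·18=90, V→A 8·13=104. Service 754; fixed 159; total 913.

Total cost: 913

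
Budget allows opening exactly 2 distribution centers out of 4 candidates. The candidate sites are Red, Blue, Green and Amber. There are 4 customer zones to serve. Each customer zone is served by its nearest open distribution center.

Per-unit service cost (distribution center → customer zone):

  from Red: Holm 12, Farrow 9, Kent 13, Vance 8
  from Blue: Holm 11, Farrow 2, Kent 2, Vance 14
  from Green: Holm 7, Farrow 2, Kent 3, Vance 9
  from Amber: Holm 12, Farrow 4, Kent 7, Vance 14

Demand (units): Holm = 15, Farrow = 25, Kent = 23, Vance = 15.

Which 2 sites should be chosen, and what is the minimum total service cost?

Choose Blue and Green; total service cost 336.

With exactly 2 open, each customer zone uses its cheapest among the chosen.
{Blue, Green}: Holm→Green 7·15=105, Farrow→Blue 2·25=50, Kent→Blue 2·23=46, Vance→Green 9·15=135. Service cost 336.
{Red, Green}: service cost 344
{Green, Amber}: service cost 359
Among all 6 size-2 choices, {Blue, Green} is lowest.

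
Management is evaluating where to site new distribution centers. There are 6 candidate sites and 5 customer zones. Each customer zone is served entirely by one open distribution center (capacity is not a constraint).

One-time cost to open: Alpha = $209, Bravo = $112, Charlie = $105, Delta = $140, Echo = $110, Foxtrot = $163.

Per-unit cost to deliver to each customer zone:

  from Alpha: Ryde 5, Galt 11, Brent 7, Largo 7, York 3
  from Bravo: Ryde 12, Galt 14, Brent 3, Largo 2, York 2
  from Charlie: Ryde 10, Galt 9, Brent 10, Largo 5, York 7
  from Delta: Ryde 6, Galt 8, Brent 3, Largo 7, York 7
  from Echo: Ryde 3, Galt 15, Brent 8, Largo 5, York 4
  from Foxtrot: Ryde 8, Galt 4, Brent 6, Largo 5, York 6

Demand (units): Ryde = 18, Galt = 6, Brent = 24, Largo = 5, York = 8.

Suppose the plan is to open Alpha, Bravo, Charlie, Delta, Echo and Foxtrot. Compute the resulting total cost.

Total cost: 1015

Each customer zone is assigned to its cheapest site among the open ones.
{Alpha, Bravo, Charlie, Delta, Echo, Foxtrot}: Ryde→Echo 3·18=54, Galt→Foxtrot 4·6=24, Brent→Bravo 3·24=72, Largo→Bravo 2·5=10, York→Bravo 2·8=16. Service 176; fixed 839; total 1015.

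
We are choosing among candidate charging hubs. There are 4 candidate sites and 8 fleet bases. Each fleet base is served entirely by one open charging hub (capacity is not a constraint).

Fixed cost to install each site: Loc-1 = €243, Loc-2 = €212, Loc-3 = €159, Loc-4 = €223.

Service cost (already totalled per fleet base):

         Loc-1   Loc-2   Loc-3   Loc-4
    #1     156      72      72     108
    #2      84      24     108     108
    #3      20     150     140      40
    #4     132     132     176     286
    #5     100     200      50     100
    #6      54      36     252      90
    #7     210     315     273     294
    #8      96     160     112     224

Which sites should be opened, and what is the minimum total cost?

For any fixed open set, each fleet base goes to its cheapest open site; total = fixed + service.
{Loc-1}: #1→Loc-1 156, #2→Loc-1 84, #3→Loc-1 20, #4→Loc-1 132, #5→Loc-1 100, #6→Loc-1 54, #7→Loc-1 210, #8→Loc-1 96. Service 852; fixed 243; total 1095.
{Loc-1, Loc-3}: service 718 + fixed 402 = 1120
{Loc-1, Loc-2}: service 690 + fixed 455 = 1145
{Loc-1, Loc-2, Loc-3, Loc-4}: #1→Loc-2 72, #2→Loc-2 24, #3→Loc-1 20, #4→Loc-1 132, #5→Loc-3 50, #6→Loc-2 36, #7→Loc-1 210, #8→Loc-1 96. Service 640; fixed 837; total 1477.
No other subset beats 1095.

Open Loc-1 only; minimum total cost 1095.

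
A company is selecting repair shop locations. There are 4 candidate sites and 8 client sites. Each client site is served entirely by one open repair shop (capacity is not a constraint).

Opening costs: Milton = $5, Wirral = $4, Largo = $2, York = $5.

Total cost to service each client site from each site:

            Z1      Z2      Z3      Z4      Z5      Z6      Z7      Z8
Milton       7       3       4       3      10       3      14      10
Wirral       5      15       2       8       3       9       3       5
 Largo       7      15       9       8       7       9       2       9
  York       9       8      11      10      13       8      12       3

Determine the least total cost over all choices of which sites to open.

Minimum total cost: 36

For any fixed open set, each client site goes to its cheapest open site; total = fixed + service.
{Milton, Wirral}: Z1→Wirral 5, Z2→Milton 3, Z3→Wirral 2, Z4→Milton 3, Z5→Wirral 3, Z6→Milton 3, Z7→Wirral 3, Z8→Wirral 5. Service 27; fixed 9; total 36.
{Milton, Wirral, Largo}: Z1→Wirral 5, Z2→Milton 3, Z3→Wirral 2, Z4→Milton 3, Z5→Wirral 3, Z6→Milton 3, Z7→Largo 2, Z8→Wirral 5. Service 26; fixed 11; total 37.
{Milton, Wirral, York}: Z1→Wirral 5, Z2→Milton 3, Z3→Wirral 2, Z4→Milton 3, Z5→Wirral 3, Z6→Milton 3, Z7→Wirral 3, Z8→York 3. Service 25; fixed 14; total 39.
{Milton, Wirral, Largo, York}: service 24 + fixed 16 = 40
No other subset beats 36.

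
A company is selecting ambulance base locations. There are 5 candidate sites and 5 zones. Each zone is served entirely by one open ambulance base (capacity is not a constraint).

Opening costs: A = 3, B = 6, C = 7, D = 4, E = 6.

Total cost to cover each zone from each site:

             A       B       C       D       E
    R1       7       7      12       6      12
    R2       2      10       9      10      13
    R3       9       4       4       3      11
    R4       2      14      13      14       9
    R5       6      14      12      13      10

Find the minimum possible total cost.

Minimum total cost: 26

For any fixed open set, each zone goes to its cheapest open site; total = fixed + service.
{A, D}: R1→D 6, R2→A 2, R3→D 3, R4→A 2, R5→A 6. Service 19; fixed 7; total 26.
{A}: R1→A 7, R2→A 2, R3→A 9, R4→A 2, R5→A 6. Service 26; fixed 3; total 29.
{A, B}: service 21 + fixed 9 = 30
{A, B, C, D, E}: R1→D 6, R2→A 2, R3→D 3, R4→A 2, R5→A 6. Service 19; fixed 26; total 45.
No other subset beats 26.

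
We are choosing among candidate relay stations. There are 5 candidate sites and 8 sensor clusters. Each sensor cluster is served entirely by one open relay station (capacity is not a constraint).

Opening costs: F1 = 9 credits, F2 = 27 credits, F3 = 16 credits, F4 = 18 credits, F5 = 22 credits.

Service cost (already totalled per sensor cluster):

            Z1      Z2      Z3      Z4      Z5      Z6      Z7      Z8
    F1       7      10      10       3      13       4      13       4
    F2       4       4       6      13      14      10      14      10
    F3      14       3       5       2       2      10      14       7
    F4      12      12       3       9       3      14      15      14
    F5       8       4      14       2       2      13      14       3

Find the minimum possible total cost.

For any fixed open set, each sensor cluster goes to its cheapest open site; total = fixed + service.
{F1, F3}: Z1→F1 7, Z2→F3 3, Z3→F3 5, Z4→F3 2, Z5→F3 2, Z6→F1 4, Z7→F1 13, Z8→F1 4. Service 40; fixed 25; total 65.
{F1}: service 64 + fixed 9 = 73
{F3}: service 57 + fixed 16 = 73
{F1, F2, F3, F4, F5}: Z1→F2 4, Z2→F3 3, Z3→F4 3, Z4→F3 2, Z5→F3 2, Z6→F1 4, Z7→F1 13, Z8→F5 3. Service 34; fixed 92; total 126.
No other subset beats 65.

Minimum total cost: 65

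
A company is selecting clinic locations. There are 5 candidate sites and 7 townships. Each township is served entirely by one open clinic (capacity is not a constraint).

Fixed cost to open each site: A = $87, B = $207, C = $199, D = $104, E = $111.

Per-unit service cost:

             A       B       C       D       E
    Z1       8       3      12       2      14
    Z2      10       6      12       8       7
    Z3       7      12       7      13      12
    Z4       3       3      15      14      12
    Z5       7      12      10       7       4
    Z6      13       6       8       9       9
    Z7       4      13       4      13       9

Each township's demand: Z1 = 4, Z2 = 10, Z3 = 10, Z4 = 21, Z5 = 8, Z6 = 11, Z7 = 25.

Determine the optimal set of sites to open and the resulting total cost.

Open A only; minimum total cost 651.

For any fixed open set, each township goes to its cheapest open site; total = fixed + service.
{A}: Z1→A 8·4=32, Z2→A 10·10=100, Z3→A 7·10=70, Z4→A 3·21=63, Z5→A 7·8=56, Z6→A 13·11=143, Z7→A 4·25=100. Service 564; fixed 87; total 651.
{A, E}: service 466 + fixed 198 = 664
{A, D}: service 476 + fixed 191 = 667
{A, B, C, D, E}: Z1→D 2·4=8, Z2→B 6·10=60, Z3→A 7·10=70, Z4→A 3·21=63, Z5→E 4·8=32, Z6→B 6·11=66, Z7→A 4·25=100. Service 399; fixed 708; total 1107.
No other subset beats 651.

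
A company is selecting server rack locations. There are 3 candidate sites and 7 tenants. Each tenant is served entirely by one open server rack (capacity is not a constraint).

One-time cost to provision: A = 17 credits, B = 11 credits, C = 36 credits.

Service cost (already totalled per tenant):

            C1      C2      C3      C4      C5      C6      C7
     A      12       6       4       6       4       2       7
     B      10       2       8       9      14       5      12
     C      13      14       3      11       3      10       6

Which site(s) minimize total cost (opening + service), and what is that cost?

Open A only; minimum total cost 58.

For any fixed open set, each tenant goes to its cheapest open site; total = fixed + service.
{A}: C1→A 12, C2→A 6, C3→A 4, C4→A 6, C5→A 4, C6→A 2, C7→A 7. Service 41; fixed 17; total 58.
{A, B}: service 35 + fixed 28 = 63
{B}: service 60 + fixed 11 = 71
{A, B, C}: service 32 + fixed 64 = 96
No other subset beats 58.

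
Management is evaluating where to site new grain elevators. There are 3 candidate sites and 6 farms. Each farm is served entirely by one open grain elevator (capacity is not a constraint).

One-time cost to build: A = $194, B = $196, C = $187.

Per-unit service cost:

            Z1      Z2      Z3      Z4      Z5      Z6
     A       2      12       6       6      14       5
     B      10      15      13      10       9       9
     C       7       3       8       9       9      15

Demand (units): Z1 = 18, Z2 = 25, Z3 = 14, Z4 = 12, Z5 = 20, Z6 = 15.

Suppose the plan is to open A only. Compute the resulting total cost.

Each farm is assigned to its cheapest site among the open ones.
{A}: Z1→A 2·18=36, Z2→A 12·25=300, Z3→A 6·14=84, Z4→A 6·12=72, Z5→A 14·20=280, Z6→A 5·15=75. Service 847; fixed 194; total 1041.

Total cost: 1041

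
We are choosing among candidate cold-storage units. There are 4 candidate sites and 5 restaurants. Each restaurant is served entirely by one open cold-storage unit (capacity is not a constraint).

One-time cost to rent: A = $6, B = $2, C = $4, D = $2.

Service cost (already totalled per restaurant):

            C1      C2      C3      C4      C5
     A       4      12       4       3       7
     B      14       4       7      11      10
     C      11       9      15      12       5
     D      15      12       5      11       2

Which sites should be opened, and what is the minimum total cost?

For any fixed open set, each restaurant goes to its cheapest open site; total = fixed + service.
{A, B, D}: C1→A 4, C2→B 4, C3→A 4, C4→A 3, C5→D 2. Service 17; fixed 10; total 27.
{A, B}: service 22 + fixed 8 = 30
{A, B, C, D}: service 17 + fixed 14 = 31
{B}: service 46 + fixed 2 = 48
(All 15 nonempty subsets were checked; A, B and D is lowest.)

Open A, B and D; minimum total cost 27.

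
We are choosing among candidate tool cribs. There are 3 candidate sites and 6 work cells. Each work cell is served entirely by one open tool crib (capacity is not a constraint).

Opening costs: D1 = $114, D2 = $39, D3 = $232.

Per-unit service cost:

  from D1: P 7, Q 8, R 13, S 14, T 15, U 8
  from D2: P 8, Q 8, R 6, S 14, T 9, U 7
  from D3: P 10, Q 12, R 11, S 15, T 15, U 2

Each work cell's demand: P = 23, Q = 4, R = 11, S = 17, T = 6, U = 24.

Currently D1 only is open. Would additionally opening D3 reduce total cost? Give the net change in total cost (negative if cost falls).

Current service cost with {D1}: 856.
Adding D3: each work cell re-picks its cheapest; new service cost 690, saving 166.
Extra fixed cost: 232. Net change = 232 − 166 = 66.
(Totals: 970 → 1036.)

No — net change +66 (cost rises by 66).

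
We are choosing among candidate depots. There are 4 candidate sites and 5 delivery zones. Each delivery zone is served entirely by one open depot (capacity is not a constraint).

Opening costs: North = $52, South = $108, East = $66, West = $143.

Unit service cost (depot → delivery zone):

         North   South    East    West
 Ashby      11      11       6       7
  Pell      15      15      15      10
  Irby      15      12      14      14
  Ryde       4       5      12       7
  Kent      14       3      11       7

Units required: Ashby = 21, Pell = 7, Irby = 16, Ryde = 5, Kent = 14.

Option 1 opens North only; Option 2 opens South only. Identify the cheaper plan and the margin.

Option 1: {North}: Ashby→North 11·21=231, Pell→North 15·7=105, Irby→North 15·16=240, Ryde→North 4·5=20, Kent→North 14·14=196. Service 792; fixed 52; total 844.
Option 2: {South}: Ashby→South 11·21=231, Pell→South 15·7=105, Irby→South 12·16=192, Ryde→South 5·5=25, Kent→South 3·14=42. Service 595; fixed 108; total 703.
Difference: |844 − 703| = 141.

Option 2 is cheaper by 141.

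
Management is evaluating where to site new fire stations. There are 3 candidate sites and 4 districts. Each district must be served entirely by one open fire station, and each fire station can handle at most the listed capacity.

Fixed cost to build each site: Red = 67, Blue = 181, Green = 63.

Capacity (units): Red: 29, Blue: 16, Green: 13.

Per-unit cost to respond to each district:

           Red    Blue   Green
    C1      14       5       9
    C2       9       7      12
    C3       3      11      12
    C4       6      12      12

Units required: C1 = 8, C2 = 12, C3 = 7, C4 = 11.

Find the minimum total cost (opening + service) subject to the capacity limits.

Open {Red, Green}: C1→Red 14·8=112, C2→Green 12·12=144, C3→Red 3·7=21, C4→Red 6·11=66.
Loads: Red carries 26/29, Green carries 12/13. Service 343; fixed 130; total 473.
Next best feasible plan costs 503.

Minimum total cost: 473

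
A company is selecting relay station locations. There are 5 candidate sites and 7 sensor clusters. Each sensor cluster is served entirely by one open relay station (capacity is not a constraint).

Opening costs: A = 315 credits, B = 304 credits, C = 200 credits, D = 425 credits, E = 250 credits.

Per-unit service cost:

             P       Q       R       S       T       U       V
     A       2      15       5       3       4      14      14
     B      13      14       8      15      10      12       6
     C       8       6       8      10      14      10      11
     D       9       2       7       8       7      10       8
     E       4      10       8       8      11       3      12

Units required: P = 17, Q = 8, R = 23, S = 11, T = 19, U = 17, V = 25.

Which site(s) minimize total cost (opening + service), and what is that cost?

For any fixed open set, each sensor cluster goes to its cheapest open site; total = fixed + service.
{E}: P→E 4·17=68, Q→E 10·8=80, R→E 8·23=184, S→E 8·11=88, T→E 11·19=209, U→E 3·17=51, V→E 12·25=300. Service 980; fixed 250; total 1230.
{A, E}: service 689 + fixed 565 = 1254
{A, C}: P→A 2·17=34, Q→C 6·8=48, R→A 5·23=115, S→A 3·11=33, T→A 4·19=76, U→C 10·17=170, V→C 11·25=275. Service 751; fixed 515; total 1266.
{A, B, C, D, E}: service 475 + fixed 1494 = 1969
No other subset beats 1230.

Open E only; minimum total cost 1230.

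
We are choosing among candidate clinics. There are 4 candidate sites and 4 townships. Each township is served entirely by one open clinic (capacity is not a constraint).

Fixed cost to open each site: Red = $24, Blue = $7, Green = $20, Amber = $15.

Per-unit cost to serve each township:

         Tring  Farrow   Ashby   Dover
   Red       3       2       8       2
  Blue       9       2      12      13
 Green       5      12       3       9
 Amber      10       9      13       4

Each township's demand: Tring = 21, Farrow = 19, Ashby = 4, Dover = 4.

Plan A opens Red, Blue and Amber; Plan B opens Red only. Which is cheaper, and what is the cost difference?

Plan B is cheaper by 22.

Plan A: {Red, Blue, Amber}: Tring→Red 3·21=63, Farrow→Red 2·19=38, Ashby→Red 8·4=32, Dover→Red 2·4=8. Service 141; fixed 46; total 187.
Plan B: {Red}: Tring→Red 3·21=63, Farrow→Red 2·19=38, Ashby→Red 8·4=32, Dover→Red 2·4=8. Service 141; fixed 24; total 165.
Difference: |187 − 165| = 22.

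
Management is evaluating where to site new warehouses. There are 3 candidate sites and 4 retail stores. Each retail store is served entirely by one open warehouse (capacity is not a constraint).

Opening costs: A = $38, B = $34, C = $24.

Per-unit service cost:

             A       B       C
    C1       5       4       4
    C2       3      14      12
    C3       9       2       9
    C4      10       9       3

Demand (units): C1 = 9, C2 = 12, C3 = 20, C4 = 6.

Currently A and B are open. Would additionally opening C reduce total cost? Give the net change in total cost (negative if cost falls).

Yes — net change −12 (cost falls by 12).

Current service cost with {A, B}: 166.
Adding C: each retail store re-picks its cheapest; new service cost 130, saving 36.
Extra fixed cost: 24. Net change = 24 − 36 = -12.
(Totals: 238 → 226.)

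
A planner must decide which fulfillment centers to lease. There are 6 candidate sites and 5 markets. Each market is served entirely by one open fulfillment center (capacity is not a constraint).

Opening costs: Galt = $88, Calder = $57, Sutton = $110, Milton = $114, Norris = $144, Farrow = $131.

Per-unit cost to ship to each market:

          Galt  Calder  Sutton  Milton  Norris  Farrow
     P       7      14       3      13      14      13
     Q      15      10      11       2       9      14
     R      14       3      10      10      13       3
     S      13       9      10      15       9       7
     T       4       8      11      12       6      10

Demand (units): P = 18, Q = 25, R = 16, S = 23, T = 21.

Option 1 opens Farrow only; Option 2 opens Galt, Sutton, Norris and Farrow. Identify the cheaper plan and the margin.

Option 2 is cheaper by 89.

Option 1: {Farrow}: P→Farrow 13·18=234, Q→Farrow 14·25=350, R→Farrow 3·16=48, S→Farrow 7·23=161, T→Farrow 10·21=210. Service 1003; fixed 131; total 1134.
Option 2: {Galt, Sutton, Norris, Farrow}: P→Sutton 3·18=54, Q→Norris 9·25=225, R→Farrow 3·16=48, S→Farrow 7·23=161, T→Galt 4·21=84. Service 572; fixed 473; total 1045.
Difference: |1134 − 1045| = 89.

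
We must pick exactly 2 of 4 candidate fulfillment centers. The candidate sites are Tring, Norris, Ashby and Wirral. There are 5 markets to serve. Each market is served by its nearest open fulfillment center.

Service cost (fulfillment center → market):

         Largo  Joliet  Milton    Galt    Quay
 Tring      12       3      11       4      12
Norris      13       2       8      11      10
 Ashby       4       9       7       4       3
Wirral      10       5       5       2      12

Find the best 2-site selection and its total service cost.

With exactly 2 open, each market uses its cheapest among the chosen.
{Ashby, Wirral}: Largo→Ashby 4, Joliet→Wirral 5, Milton→Wirral 5, Galt→Wirral 2, Quay→Ashby 3. Service cost 19.
{Norris, Ashby}: service cost 20
{Tring, Ashby}: service cost 21
Among all 6 size-2 choices, {Ashby, Wirral} is lowest.

Choose Ashby and Wirral; total service cost 19.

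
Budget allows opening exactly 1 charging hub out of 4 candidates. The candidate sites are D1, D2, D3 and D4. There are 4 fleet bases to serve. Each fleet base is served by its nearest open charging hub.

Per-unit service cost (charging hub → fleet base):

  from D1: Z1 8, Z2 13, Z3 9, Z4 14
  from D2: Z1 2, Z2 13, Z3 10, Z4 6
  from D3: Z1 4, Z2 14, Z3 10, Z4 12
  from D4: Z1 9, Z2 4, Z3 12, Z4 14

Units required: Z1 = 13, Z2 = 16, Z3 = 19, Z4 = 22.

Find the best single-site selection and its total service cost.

Choose D2 only; total service cost 556.

With exactly 1 open, each fleet base uses its cheapest among the chosen.
{D2}: Z1→D2 2·13=26, Z2→D2 13·16=208, Z3→D2 10·19=190, Z4→D2 6·22=132. Service cost 556.
{D4}: service cost 717
{D3}: service cost 730
Among all 4 size-1 choices, {D2} is lowest.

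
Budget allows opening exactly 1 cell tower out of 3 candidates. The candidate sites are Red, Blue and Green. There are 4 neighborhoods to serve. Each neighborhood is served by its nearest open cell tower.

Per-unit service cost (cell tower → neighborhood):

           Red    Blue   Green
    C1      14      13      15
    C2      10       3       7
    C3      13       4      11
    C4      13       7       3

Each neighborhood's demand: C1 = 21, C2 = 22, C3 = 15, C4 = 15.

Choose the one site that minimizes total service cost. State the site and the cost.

With exactly 1 open, each neighborhood uses its cheapest among the chosen.
{Blue}: C1→Blue 13·21=273, C2→Blue 3·22=66, C3→Blue 4·15=60, C4→Blue 7·15=105. Service cost 504.
{Green}: service cost 679
{Red}: service cost 904
Among all 3 size-1 choices, {Blue} is lowest.

Choose Blue only; total service cost 504.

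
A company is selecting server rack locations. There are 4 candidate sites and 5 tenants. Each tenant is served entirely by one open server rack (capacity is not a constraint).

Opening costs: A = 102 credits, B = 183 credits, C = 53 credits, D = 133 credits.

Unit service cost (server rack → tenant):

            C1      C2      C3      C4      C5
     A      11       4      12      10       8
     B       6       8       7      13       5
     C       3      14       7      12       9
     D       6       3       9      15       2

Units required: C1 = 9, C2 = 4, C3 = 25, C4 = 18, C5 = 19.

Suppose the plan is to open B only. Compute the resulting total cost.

Total cost: 773

Each tenant is assigned to its cheapest site among the open ones.
{B}: C1→B 6·9=54, C2→B 8·4=32, C3→B 7·25=175, C4→B 13·18=234, C5→B 5·19=95. Service 590; fixed 183; total 773.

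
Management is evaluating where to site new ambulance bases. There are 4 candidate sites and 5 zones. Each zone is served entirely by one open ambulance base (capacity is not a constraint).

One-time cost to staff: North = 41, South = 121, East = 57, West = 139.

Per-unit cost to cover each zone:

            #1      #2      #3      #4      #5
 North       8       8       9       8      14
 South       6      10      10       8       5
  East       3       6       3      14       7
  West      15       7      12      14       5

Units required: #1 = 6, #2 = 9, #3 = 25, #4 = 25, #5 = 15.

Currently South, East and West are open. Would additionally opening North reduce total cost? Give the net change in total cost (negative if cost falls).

No — net change +41 (cost rises by 41).

Current service cost with {South, East, West}: 422.
Adding North: each zone re-picks its cheapest; new service cost 422, saving 0.
Extra fixed cost: 41. Net change = 41 − 0 = 41.
(Totals: 739 → 780.)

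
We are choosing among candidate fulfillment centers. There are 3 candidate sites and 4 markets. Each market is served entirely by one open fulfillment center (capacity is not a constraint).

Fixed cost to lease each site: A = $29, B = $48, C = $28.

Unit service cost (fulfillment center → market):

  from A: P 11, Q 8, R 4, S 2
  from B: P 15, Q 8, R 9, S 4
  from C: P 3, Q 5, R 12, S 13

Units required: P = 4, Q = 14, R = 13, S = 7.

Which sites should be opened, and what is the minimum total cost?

For any fixed open set, each market goes to its cheapest open site; total = fixed + service.
{A, C}: P→C 3·4=12, Q→C 5·14=70, R→A 4·13=52, S→A 2·7=14. Service 148; fixed 57; total 205.
{A}: service 222 + fixed 29 = 251
{A, B, C}: service 148 + fixed 105 = 253
{C}: P→C 3·4=12, Q→C 5·14=70, R→C 12·13=156, S→C 13·7=91. Service 329; fixed 28; total 357.
No other subset beats 205.

Open A and C; minimum total cost 205.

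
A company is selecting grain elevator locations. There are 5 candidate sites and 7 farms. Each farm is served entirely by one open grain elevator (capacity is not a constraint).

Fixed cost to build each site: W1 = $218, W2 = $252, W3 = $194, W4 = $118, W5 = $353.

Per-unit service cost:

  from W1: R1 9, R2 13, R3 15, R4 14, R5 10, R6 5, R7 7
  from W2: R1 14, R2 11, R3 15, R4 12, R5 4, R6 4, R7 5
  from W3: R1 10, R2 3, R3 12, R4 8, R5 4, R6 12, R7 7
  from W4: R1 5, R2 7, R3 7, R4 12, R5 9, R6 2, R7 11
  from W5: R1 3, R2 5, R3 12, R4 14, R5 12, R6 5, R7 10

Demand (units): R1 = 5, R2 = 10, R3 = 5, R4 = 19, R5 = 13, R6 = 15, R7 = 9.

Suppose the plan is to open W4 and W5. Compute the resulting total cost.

Total cost: 1036

Each farm is assigned to its cheapest site among the open ones.
{W4, W5}: R1→W5 3·5=15, R2→W5 5·10=50, R3→W4 7·5=35, R4→W4 12·19=228, R5→W4 9·13=117, R6→W4 2·15=30, R7→W5 10·9=90. Service 565; fixed 471; total 1036.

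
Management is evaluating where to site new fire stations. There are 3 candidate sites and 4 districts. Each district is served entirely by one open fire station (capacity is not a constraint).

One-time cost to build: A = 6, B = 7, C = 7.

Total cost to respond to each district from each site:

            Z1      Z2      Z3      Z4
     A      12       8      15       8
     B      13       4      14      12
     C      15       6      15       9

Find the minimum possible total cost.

For any fixed open set, each district goes to its cheapest open site; total = fixed + service.
{A}: Z1→A 12, Z2→A 8, Z3→A 15, Z4→A 8. Service 43; fixed 6; total 49.
{B}: service 43 + fixed 7 = 50
{A, B}: service 38 + fixed 13 = 51
{A, B, C}: service 38 + fixed 20 = 58
No other subset beats 49.

Minimum total cost: 49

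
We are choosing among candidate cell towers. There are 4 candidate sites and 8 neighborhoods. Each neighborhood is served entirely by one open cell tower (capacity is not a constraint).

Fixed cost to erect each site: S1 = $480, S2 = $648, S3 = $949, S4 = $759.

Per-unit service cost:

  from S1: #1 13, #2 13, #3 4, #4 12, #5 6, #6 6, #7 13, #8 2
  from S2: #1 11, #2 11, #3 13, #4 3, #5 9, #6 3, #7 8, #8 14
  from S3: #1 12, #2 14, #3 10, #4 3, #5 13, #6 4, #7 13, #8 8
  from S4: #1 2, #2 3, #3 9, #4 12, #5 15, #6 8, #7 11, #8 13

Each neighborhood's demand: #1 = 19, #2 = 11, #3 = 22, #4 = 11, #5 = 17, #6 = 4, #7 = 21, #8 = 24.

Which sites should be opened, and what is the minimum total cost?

For any fixed open set, each neighborhood goes to its cheapest open site; total = fixed + service.
{S1}: #1→S1 13·19=247, #2→S1 13·11=143, #3→S1 4·22=88, #4→S1 12·11=132, #5→S1 6·17=102, #6→S1 6·4=24, #7→S1 13·21=273, #8→S1 2·24=48. Service 1057; fixed 480; total 1537.
{S1, S2}: #1→S2 11·19=209, #2→S2 11·11=121, #3→S1 4·22=88, #4→S2 3·11=33, #5→S1 6·17=102, #6→S2 3·4=12, #7→S2 8·21=168, #8→S1 2·24=48. Service 781; fixed 1128; total 1909.
{S1, S4}: service 696 + fixed 1239 = 1935
{S1, S2, S3, S4}: #1→S4 2·19=38, #2→S4 3·11=33, #3→S1 4·22=88, #4→S2 3·11=33, #5→S1 6·17=102, #6→S2 3·4=12, #7→S2 8·21=168, #8→S1 2·24=48. Service 522; fixed 2836; total 3358.
No other subset beats 1537.

Open S1 only; minimum total cost 1537.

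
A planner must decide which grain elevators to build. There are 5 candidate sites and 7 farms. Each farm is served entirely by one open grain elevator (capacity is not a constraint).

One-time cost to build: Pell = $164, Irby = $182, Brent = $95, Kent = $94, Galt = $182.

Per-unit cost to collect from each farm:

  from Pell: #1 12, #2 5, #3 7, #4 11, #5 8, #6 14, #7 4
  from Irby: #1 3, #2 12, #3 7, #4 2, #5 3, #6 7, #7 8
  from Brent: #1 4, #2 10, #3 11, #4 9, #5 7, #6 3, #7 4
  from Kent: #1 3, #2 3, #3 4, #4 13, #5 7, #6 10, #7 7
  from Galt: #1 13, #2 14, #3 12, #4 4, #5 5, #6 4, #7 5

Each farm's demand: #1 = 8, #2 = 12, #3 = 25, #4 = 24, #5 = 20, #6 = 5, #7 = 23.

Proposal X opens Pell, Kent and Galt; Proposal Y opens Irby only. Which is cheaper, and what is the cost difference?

Proposal X: {Pell, Kent, Galt}: #1→Kent 3·8=24, #2→Kent 3·12=36, #3→Kent 4·25=100, #4→Galt 4·24=96, #5→Galt 5·20=100, #6→Galt 4·5=20, #7→Pell 4·23=92. Service 468; fixed 440; total 908.
Proposal Y: {Irby}: #1→Irby 3·8=24, #2→Irby 12·12=144, #3→Irby 7·25=175, #4→Irby 2·24=48, #5→Irby 3·20=60, #6→Irby 7·5=35, #7→Irby 8·23=184. Service 670; fixed 182; total 852.
Difference: |908 − 852| = 56.

Proposal Y is cheaper by 56.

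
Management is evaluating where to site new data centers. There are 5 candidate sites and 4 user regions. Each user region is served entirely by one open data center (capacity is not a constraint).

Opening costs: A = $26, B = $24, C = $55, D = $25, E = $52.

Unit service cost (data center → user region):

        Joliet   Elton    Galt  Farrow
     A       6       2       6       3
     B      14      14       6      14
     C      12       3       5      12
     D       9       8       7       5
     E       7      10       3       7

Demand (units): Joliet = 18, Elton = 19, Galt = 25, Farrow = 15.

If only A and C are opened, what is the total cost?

Each user region is assigned to its cheapest site among the open ones.
{A, C}: Joliet→A 6·18=108, Elton→A 2·19=38, Galt→C 5·25=125, Farrow→A 3·15=45. Service 316; fixed 81; total 397.

Total cost: 397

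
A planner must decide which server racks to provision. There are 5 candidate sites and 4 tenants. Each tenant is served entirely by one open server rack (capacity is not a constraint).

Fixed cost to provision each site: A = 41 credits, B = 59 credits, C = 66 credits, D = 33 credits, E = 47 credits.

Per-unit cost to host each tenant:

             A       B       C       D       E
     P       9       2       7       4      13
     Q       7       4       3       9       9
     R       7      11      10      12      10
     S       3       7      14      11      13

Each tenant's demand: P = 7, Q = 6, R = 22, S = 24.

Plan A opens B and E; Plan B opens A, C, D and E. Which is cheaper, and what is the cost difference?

Plan A: {B, E}: P→B 2·7=14, Q→B 4·6=24, R→E 10·22=220, S→B 7·24=168. Service 426; fixed 106; total 532.
Plan B: {A, C, D, E}: P→D 4·7=28, Q→C 3·6=18, R→A 7·22=154, S→A 3·24=72. Service 272; fixed 187; total 459.
Difference: |532 − 459| = 73.

Plan B is cheaper by 73.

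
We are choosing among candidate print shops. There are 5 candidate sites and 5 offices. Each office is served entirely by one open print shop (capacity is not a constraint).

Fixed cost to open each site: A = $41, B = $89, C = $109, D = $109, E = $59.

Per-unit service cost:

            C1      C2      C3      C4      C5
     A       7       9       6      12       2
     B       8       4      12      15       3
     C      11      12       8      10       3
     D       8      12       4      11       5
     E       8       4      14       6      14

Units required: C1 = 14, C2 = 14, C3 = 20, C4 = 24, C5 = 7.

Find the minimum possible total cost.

Minimum total cost: 532

For any fixed open set, each office goes to its cheapest open site; total = fixed + service.
{A, E}: C1→A 7·14=98, C2→E 4·14=56, C3→A 6·20=120, C4→E 6·24=144, C5→A 2·7=14. Service 432; fixed 100; total 532.
{D, E}: C1→D 8·14=112, C2→E 4·14=56, C3→D 4·20=80, C4→E 6·24=144, C5→D 5·7=35. Service 427; fixed 168; total 595.
{A, D, E}: C1→A 7·14=98, C2→E 4·14=56, C3→D 4·20=80, C4→E 6·24=144, C5→A 2·7=14. Service 392; fixed 209; total 601.
{A, B, C, D, E}: C1→A 7·14=98, C2→B 4·14=56, C3→D 4·20=80, C4→E 6·24=144, C5→A 2·7=14. Service 392; fixed 407; total 799.
No other subset beats 532.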